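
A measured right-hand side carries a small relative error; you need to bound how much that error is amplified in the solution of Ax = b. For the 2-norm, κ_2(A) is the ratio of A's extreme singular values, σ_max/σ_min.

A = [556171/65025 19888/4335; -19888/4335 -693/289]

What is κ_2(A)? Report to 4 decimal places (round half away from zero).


form AᵀA = [1378273369/14630625 49004032/975375; 49004032/975375 1742521/65025] with trace 6125746/50625 and determinant 14641/50625
λ_max, λ_min = (6125746/50625 ± √37521799254016/2562890625)/2 = 121, 121/50625
σ_max=√121=11, σ_min=√(121/50625)=(11/225) → κ = 225.0000

225.0000


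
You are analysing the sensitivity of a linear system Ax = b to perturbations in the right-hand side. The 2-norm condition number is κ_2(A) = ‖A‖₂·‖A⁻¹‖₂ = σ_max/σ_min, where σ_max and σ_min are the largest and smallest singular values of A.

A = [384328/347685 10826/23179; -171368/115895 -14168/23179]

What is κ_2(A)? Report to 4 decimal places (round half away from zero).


267.4500

AᵀA = [1267725952/371953413 176070160/123984471; 176070160/123984471 24456500/41328157]; tr = 114448804/28611801, det = 6400/28611801
char-poly roots: 4 and 1600/28611801
κ_2(A) = √(λ_max/λ_min) = √(4 / (1600/28611801)) = 267.4500


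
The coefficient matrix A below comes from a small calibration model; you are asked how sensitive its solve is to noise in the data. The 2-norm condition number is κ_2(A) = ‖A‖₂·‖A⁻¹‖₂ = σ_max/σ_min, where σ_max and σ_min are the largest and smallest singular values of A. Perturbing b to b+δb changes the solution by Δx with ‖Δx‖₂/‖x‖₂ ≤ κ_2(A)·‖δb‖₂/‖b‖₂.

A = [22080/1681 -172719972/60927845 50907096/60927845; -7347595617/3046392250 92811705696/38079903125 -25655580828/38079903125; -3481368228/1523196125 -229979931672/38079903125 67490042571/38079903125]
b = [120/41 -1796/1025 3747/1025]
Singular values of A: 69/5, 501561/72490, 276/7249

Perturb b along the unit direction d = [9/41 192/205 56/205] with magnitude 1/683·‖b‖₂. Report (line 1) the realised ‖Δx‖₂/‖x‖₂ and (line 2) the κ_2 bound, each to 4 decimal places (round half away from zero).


largest singular value 69/5, smallest 276/7249
κ_2(A) = (69/5) / (276/7249) = 362.4500
worst-case relative error ≤ 362.4500 × 1/683 = 0.5307
solve Ax = b  →  x = [0.0852 -0.5873 0.1713]
‖b‖₂ = 5.0000 and ‖x‖₂ = 0.6176
re-solving with b+δb shifts x by Δx of norm 0.1923
realised ‖Δx‖/‖x‖ = 0.3113
realised/bound (from unrounded values) ≈ 0.5866

0.3113
0.5307


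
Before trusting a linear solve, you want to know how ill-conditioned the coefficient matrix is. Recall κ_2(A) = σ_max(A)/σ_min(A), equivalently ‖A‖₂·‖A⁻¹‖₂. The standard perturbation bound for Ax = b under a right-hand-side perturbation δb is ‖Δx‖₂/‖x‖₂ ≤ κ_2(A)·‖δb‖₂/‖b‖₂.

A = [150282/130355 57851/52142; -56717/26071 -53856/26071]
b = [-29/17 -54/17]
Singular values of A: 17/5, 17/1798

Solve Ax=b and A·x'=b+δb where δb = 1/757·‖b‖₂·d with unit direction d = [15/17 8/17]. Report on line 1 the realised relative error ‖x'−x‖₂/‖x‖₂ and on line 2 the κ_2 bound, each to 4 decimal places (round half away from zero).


0.0016
0.4750

largest singular value 17/5, smallest 17/1798
condition number: (17/5) ÷ (17/1798) = 359.6000
bound on ‖Δx‖/‖x‖: κ·ε = 359.6000·1/757 = 0.4750
solve Ax = b  →  x = [219.2495 -229.3590]
‖b‖ = 3.6056, ‖x‖ = 317.2947
δb = ε·‖b‖·d = [0.0042 0.0022]; solving A·Δx = δb gives ‖Δx‖ = 0.5038
dividing the unrounded norms, ‖Δx‖/‖x‖ = 0.0016
tightness: 0.0016 against a bound of 0.4750 (unrounded ratio ≈ 0.0033)


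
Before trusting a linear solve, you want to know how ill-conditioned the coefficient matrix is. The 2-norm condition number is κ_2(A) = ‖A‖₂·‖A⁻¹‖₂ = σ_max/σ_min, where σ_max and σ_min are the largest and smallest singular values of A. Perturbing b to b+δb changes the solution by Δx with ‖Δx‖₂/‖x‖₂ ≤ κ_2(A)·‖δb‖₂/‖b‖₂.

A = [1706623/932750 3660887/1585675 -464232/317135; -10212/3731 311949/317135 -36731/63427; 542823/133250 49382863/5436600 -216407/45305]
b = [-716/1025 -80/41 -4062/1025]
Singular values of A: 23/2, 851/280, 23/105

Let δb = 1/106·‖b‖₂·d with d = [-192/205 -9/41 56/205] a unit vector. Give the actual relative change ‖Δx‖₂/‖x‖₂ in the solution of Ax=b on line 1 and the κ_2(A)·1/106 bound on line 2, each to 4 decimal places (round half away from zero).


0.2588
0.4953

σ_max = 23/2, σ_min = 23/105
κ = σ_max/σ_min = (23/2)/(23/105) = 52.5000
worst-case relative error ≤ 52.5000 × 1/106 = 0.4953
solve Ax = b  →  x = [0.4737 -0.5066 0.2702]
‖b‖ = 4.4721, ‖x‖ = 0.7443
Δx = A⁻¹·δb where δb = 1/106·4.4721·d; ‖Δx‖ = 0.1926
relative error = 0.2588
so the bound overstates the realised error by a factor of ≈ 1.9140 (computed from the unrounded values)


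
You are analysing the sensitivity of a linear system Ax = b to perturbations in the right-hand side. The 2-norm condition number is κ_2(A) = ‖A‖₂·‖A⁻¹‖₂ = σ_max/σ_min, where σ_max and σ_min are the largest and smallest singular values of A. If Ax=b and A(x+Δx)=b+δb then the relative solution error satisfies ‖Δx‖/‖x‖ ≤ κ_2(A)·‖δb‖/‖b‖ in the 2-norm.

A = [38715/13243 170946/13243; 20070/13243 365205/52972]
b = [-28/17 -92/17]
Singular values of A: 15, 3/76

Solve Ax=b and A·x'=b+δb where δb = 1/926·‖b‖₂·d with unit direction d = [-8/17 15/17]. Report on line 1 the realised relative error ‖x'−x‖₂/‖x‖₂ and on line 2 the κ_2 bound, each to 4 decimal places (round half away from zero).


0.0015
0.4104

largest singular value 15, smallest 3/76
κ = σ_max/σ_min = 15/(3/76) = 380.0000
worst-case relative error ≤ 380.0000 × 1/926 = 0.4104
solve Ax = b  →  x = [98.8033 -22.5041]
‖b‖ = 5.6569, ‖x‖ = 101.3337
δb = ε·‖b‖·d = [-0.0029 0.0054]; solving A·Δx = δb gives ‖Δx‖ = 0.1548
dividing the unrounded norms, ‖Δx‖/‖x‖ = 0.0015
realised/bound (from unrounded values) ≈ 0.0037


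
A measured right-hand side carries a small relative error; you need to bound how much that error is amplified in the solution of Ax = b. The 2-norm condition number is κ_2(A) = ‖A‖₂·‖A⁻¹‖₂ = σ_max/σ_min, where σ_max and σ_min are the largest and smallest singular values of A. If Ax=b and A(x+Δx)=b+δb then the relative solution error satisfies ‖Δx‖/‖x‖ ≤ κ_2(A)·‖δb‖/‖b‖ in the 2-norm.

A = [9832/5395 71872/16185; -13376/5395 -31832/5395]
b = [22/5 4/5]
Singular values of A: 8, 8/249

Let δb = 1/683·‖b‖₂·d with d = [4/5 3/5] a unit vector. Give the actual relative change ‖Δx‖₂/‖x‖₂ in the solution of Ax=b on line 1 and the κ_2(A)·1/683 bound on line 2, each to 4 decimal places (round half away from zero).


σ_max = 8, σ_min = 8/249
condition number: 8 ÷ (8/249) = 249.0000
perturbation bound = 249.0000·1/683 = 0.3646
solve Ax = b  →  x = [-114.8269 48.1154]
‖b‖₂ = 4.4721 and ‖x‖₂ = 124.5003
re-solving with b+δb shifts x by Δx of norm 0.2038
realised ‖Δx‖/‖x‖ = 0.0016
tightness: 0.0016 against a bound of 0.3646 (unrounded ratio ≈ 0.0045)

0.0016
0.3646


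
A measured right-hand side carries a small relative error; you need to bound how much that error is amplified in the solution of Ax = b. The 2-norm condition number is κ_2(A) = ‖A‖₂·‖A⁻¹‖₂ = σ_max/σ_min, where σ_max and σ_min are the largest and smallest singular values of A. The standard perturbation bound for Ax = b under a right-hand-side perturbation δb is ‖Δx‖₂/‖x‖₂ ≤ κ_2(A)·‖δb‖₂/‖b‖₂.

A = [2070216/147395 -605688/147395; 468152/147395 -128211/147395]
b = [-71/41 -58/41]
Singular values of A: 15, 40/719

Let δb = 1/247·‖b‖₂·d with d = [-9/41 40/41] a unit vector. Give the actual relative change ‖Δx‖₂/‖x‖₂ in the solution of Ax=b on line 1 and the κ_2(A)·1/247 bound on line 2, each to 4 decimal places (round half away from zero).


σ_max = 15, σ_min = 40/719
condition number: 15 ÷ (40/719) = 269.6250
κ_2(A)·‖δb‖/‖b‖ = 1.0916
solve Ax = b  →  x = [-5.1610 -17.2187]
2-norm of b is 2.2361; of x, 17.9755
δb = ε·‖b‖·d = [-0.0020 0.0088]; solving A·Δx = δb gives ‖Δx‖ = 0.1627
relative error = 0.0091
realised/bound (from unrounded values) ≈ 0.0083

0.0091
1.0916


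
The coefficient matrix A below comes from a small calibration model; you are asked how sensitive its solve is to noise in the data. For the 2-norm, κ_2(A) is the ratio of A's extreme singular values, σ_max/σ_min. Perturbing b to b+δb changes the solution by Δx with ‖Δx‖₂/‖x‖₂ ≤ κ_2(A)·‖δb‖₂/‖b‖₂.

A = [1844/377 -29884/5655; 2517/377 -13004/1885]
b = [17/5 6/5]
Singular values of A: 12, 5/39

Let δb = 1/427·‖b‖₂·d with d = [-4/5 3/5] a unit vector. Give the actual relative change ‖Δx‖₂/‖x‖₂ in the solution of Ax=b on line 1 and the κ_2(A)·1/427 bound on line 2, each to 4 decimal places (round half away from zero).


largest singular value 12, smallest 5/39
κ_2(A) = 12 / (5/39) = 93.6000
worst-case relative error ≤ 93.6000 × 1/427 = 0.2192
solve Ax = b  →  x = [-11.1241 -10.9397]
‖b‖₂ = 3.6056 and ‖x‖₂ = 15.6020
re-solving with b+δb shifts x by Δx of norm 0.0659
realised ‖Δx‖/‖x‖ = 0.0042
realised/bound (from unrounded values) ≈ 0.0193

0.0042
0.2192


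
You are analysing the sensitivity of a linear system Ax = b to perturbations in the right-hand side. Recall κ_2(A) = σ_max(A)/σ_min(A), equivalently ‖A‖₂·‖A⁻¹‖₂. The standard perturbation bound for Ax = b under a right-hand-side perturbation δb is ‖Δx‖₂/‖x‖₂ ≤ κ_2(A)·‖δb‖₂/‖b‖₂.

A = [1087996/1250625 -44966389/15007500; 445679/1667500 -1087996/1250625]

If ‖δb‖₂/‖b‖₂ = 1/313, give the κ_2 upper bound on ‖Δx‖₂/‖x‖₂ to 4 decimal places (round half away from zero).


0.7672

form AᵀA = [33163892281/40040010000 -21314929636/7507501875; -21314929636/7507501875 3507894435721/360360090000] with trace 3045095573/288288072 and determinant 17850625/9225218304
λ_max, λ_min = (3045095573/288288072 ± √579497736463815169/5194375778592324)/2 = 169/16, 105625/576576144
κ = σ_max/σ_min = (13/4)/(325/24012) = 240.1200
κ_2(A)·‖δb‖/‖b‖ = 0.7672


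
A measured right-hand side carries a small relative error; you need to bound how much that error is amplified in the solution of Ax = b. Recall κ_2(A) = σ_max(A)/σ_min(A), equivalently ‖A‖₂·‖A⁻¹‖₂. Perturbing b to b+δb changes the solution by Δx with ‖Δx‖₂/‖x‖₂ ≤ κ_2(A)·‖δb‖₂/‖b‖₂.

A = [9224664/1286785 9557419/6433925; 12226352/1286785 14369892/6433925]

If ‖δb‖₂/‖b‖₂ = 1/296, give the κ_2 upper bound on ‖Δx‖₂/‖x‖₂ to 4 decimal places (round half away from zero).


0.2651

form AᵀA = [9383124365632/66232625449 10554213471048/331163127245; 10554213471048/331163127245 11913522161329/1655815636225] with trace 146633927009/985018225 and determinant 3544535296/985018225
λ_max, λ_min = (146633927009/985018225 ± √21487542822617876607681/970260903582150625)/2 = 3721/25, 952576/39400729
κ = σ_max/σ_min = (61/5)/(976/6277) = 78.4625
bound on ‖Δx‖/‖x‖: κ·ε = 78.4625·1/296 = 0.2651


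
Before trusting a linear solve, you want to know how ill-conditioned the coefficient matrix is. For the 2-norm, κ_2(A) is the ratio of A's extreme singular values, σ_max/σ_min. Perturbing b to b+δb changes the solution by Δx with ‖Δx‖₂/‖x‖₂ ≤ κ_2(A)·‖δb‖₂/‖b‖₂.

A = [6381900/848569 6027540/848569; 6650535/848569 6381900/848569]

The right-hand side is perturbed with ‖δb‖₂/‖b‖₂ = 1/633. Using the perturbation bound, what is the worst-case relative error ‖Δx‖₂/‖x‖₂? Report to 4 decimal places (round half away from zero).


0.3985

M = AᵀA = [101020527225/856206121 96207142500/856206121; 96207142500/856206121 91628877600/856206121]. tr(M)=229071825/1018081, det(M)=810000/1018081
char-poly roots: 225 and 3600/1018081
so κ_2 = √(225 / (3600/1018081)) = 252.2500
κ_2(A)·‖δb‖/‖b‖ = 0.3985


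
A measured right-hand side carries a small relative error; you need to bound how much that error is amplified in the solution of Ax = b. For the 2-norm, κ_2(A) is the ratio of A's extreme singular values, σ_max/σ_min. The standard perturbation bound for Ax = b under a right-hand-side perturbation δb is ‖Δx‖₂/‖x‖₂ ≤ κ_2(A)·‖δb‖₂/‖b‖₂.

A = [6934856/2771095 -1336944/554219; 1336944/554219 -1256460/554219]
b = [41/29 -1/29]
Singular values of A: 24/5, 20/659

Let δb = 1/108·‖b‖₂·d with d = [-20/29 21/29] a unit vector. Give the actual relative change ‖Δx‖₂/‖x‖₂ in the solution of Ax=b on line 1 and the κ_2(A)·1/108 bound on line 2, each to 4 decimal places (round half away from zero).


from the listed singular values, σ₁ = 24/5, σ_n = 20/659
κ = σ_max/σ_min = (24/5)/(20/659) = 158.1600
κ_2(A)·‖δb‖/‖b‖ = 1.4644
solve Ax = b  →  x = [-22.5733 -24.0040]
2-norm of b is 1.4142; of x, 32.9507
Δx = A⁻¹·δb where δb = 1/108·1.4142·d; ‖Δx‖ = 0.4315
relative error = 0.0131
tightness: 0.0131 against a bound of 1.4644 (unrounded ratio ≈ 0.0089)

0.0131
1.4644


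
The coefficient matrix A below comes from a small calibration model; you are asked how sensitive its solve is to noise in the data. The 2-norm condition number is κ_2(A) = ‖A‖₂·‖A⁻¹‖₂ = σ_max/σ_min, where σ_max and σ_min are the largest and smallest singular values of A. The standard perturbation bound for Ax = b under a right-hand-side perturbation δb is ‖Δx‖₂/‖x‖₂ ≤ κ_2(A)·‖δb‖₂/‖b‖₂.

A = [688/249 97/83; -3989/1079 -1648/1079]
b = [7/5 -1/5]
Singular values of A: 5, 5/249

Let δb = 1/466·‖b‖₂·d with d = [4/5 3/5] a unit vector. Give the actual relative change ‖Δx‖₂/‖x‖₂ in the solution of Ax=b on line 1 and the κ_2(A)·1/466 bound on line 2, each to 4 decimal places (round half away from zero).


from the listed singular values, σ₁ = 5, σ_n = 5/249
κ_2(A) = 5 / (5/249) = 249.0000
perturbation bound = 249.0000·1/466 = 0.5343
solve Ax = b  →  x = [-18.9692 46.0462]
‖b‖ = 1.4142, ‖x‖ = 49.8004
re-solving with b+δb shifts x by Δx of norm 0.1511
relative error = 0.0030
tightness: 0.0030 against a bound of 0.5343 (unrounded ratio ≈ 0.0057)

0.0030
0.5343


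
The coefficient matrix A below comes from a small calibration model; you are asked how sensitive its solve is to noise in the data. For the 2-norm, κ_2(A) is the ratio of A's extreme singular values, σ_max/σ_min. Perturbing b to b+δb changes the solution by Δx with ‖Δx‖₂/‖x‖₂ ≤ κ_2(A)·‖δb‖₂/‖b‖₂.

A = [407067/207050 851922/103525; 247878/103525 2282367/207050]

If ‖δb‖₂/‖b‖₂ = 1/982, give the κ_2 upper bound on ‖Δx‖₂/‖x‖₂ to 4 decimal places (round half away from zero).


form AᵀA = [16459102161/1714788100 730030320/17147881; 730030320/17147881 324491339961/1714788100] with trace 101412981/510050 and determinant 395254161/102010000
λ_max, λ_min = (101412981/510050 ± √4112224291044/104060401)/2 = 19881/100, 19881/1020100
σ_max=√(19881/100)=(141/10), σ_min=√(19881/1020100)=(141/1010) → κ = 101.0000
bound on ‖Δx‖/‖x‖: κ·ε = 101.0000·1/982 = 0.1029

0.1029


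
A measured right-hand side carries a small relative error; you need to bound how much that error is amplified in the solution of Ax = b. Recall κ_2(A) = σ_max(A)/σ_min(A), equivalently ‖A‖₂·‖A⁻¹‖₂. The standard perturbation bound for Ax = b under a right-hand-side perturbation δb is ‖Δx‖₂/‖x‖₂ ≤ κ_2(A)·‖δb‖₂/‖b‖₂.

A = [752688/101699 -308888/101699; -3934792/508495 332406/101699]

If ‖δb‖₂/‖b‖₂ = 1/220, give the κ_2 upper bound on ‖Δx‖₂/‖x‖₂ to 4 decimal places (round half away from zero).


0.8890

AᵀA = [29646068716864/258567165025 -2470429924272/51713433005; -2470429924272/51713433005 205905545380/10342686601]; tr = 205879925156/1529983225, det = 724255744/1529983225
eigenvalues of AᵀA: λ = (tr ± √(tr²−4·det))/2 = 3364/25, 215296/61199329
κ = σ_max/σ_min = (58/5)/(464/7823) = 195.5750
worst-case relative error ≤ 195.5750 × 1/220 = 0.8890


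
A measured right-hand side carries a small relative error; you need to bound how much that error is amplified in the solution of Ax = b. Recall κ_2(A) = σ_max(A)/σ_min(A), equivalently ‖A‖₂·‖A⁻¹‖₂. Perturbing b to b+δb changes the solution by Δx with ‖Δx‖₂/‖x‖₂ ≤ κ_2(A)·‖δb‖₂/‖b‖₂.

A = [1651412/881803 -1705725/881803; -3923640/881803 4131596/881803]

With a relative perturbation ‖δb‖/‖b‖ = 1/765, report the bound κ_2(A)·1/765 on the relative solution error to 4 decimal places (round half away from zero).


0.3822

AᵀA = [107231434576/4601044561 -112590237060/4601044561; -112590237060/4601044561 118222386289/4601044561]; tr = 268078265/5470921, det = 153664/5470921
λ_max, λ_min = (268078265/5470921 ± √71862593430992049/29930976588241)/2 = 49, 3136/5470921
σ_max=√49=7, σ_min=√(3136/5470921)=(56/2339) → κ = 292.3750
worst-case relative error ≤ 292.3750 × 1/765 = 0.3822


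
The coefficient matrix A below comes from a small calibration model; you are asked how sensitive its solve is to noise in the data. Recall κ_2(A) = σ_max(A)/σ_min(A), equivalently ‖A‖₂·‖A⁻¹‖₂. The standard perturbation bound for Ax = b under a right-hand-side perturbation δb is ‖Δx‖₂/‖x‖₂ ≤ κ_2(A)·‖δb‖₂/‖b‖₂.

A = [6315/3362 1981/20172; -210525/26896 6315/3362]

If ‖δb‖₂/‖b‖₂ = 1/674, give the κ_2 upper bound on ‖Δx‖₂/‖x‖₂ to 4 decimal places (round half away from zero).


0.0235

M = AᵀA = [27884025/430336 -780955/53792; -780955/53792 856381/242064]. tr(M)=157441/2304, det(M)=75625/4096
char-poly roots: 1089/16 and 625/2304
σ_max=√(1089/16)=(33/4), σ_min=√(625/2304)=(25/48) → κ = 15.8400
κ_2(A)·‖δb‖/‖b‖ = 0.0235


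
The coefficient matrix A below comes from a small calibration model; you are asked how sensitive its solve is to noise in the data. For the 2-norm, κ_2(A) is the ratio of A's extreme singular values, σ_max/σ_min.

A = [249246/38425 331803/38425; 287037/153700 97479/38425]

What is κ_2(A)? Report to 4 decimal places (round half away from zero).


384.2500

AᵀA = [1722187737/37797904 574051779/9449476; 574051779/9449476 191352618/2362369]; tr = 4783829625/37797904, det = 4100625/37797904
char-poly roots: 2025/16 and 2025/2362369
so κ_2 = √((2025/16) / (2025/2362369)) = 384.2500


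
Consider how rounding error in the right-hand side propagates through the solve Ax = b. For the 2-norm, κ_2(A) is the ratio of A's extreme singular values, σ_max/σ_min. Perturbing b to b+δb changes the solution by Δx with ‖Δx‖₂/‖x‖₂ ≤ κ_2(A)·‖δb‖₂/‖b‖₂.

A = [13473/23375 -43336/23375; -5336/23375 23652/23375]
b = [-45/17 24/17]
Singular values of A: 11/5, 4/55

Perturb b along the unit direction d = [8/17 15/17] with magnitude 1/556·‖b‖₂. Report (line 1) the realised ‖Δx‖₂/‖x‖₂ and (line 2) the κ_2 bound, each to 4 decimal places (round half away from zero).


largest singular value 11/5, smallest 4/55
condition number: (11/5) ÷ (4/55) = 30.2500
perturbation bound = 30.2500·1/556 = 0.0544
solve Ax = b  →  x = [-0.3818 1.3091]
‖b‖ = 3.0000, ‖x‖ = 1.3636
Δx = A⁻¹·δb where δb = 1/556·3.0000·d; ‖Δx‖ = 0.0742
realised ‖Δx‖/‖x‖ = 0.0544
realised/bound = 1 exactly: the bound is attained for this b and d

0.0544
0.0544


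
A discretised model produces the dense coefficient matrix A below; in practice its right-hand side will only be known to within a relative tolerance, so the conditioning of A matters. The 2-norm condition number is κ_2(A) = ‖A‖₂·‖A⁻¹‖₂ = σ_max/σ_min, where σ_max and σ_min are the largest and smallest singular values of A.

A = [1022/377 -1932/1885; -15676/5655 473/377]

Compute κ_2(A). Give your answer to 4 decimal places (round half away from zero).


31.5000

form AᵀA = [43972/2925 -244/39; -244/39 853/325] with trace 3973/225 and determinant 196/625
char-poly roots: 441/25 and 4/225
σ_max=√(441/25)=(21/5), σ_min=√(4/225)=(2/15) → κ = 31.5000


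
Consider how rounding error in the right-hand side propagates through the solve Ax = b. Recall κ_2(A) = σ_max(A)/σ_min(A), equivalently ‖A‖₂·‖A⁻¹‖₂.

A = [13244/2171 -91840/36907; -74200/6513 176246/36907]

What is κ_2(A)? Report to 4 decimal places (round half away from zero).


form AᵀA = [7084271824/42419169 -983908240/14139723; -983908240/14139723 136668644/4713241] with trace 49196980/251001 and determinant 153664/251001
eigenvalues of AᵀA: λ = (tr ± √(tr²−4·det))/2 = 196, 784/251001
so κ_2 = √(196 / (784/251001)) = 250.5000

250.5000


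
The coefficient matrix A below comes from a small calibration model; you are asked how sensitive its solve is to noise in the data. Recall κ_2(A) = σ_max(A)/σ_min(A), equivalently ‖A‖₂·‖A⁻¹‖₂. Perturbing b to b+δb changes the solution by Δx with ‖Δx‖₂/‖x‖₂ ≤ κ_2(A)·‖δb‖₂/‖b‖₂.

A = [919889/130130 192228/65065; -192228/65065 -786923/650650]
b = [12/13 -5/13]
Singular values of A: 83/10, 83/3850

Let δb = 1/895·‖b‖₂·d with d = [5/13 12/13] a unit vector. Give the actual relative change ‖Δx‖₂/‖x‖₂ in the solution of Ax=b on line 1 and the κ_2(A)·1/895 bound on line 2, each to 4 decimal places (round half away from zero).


0.4302
0.4302

σ_max = 83/10, σ_min = 83/3850
κ = σ_max/σ_min = (83/10)/(83/3850) = 385.0000
perturbation bound = 385.0000·1/895 = 0.4302
solve Ax = b  →  x = [0.1112 0.0463]
‖b‖ = 1.0000, ‖x‖ = 0.1205
re-solving with b+δb shifts x by Δx of norm 0.0518
relative error = 0.4302
tightness: 0.4302 against a bound of 0.4302; the bound is attained (ratio 1)


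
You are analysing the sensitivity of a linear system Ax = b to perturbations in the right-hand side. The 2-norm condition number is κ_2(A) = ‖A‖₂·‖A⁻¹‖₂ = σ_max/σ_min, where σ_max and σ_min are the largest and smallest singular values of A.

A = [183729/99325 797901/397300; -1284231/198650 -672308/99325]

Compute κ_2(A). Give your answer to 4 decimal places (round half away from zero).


205.5000

AᵀA = [2854839429/63138916 2997432165/63138916; 2997432165/63138916 12589783609/252555664]; tr = 28548325/300304, det = 257049/1201216
char-poly roots: 1521/16 and 169/75076
κ = σ_max/σ_min = (39/4)/(13/274) = 205.5000


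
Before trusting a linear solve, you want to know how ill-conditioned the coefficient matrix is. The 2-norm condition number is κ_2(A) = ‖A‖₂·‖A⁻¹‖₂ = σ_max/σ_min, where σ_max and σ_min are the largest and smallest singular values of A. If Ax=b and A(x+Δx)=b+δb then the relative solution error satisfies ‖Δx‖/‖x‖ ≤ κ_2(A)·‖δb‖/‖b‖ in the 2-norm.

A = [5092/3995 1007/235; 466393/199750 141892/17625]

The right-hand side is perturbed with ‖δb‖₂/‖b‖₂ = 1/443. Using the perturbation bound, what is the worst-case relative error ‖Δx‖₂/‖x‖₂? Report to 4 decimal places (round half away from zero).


0.7957

form AᵀA = [976967441/138062500 2511944134/103546875; 2511944134/103546875 25837365289/310640625] with trace 179427469/1988100 and determinant 130321/1988100
eigenvalues of AᵀA: λ = (tr ± √(tr²−4·det))/2 = 361/4, 361/497025
σ_max=√(361/4)=(19/2), σ_min=√(361/497025)=(19/705) → κ = 352.5000
worst-case relative error ≤ 352.5000 × 1/443 = 0.7957


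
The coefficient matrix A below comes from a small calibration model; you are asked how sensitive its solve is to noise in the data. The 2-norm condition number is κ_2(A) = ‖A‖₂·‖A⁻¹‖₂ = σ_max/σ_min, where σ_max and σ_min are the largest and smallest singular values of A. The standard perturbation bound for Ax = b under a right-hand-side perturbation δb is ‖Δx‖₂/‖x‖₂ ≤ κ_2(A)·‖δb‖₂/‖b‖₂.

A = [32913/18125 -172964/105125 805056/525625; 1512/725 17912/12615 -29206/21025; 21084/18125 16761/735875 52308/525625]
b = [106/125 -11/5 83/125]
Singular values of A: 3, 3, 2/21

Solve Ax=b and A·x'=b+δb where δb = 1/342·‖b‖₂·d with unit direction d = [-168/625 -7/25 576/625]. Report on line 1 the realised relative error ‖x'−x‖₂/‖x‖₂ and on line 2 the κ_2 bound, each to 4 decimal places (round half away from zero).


largest singular value 3, smallest 2/21
κ = σ_max/σ_min = 3/(2/21) = 31.5000
perturbation bound = 31.5000·1/342 = 0.0921
solve Ax = b  →  x = [-0.2529 6.7337 8.0870]
‖b‖ = 2.4495, ‖x‖ = 10.5264
δb = ε·‖b‖·d = [-0.0019 -0.0020 0.0066]; solving A·Δx = δb gives ‖Δx‖ = 0.0752
realised ‖Δx‖/‖x‖ = 0.0071
tightness: 0.0071 against a bound of 0.0921 (unrounded ratio ≈ 0.0776)

0.0071
0.0921


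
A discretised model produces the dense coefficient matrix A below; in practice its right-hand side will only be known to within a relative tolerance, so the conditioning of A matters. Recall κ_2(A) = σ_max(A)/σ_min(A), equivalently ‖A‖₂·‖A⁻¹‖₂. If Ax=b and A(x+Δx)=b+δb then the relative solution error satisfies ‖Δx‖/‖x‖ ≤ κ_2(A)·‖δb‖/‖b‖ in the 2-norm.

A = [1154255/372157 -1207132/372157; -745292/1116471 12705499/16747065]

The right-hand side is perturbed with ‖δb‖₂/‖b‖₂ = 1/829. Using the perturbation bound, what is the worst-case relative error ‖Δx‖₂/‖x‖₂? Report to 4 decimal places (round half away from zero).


0.1359

form AᵀA = [257363261/25569909 -4052800192/383548635; -4052800192/383548635 63841191149/5753229525] with trace 4198204306/198387225 and determinant 279841/7935489
char-poly roots: 529/25 and 13225/7935489
σ_max=√(529/25)=(23/5), σ_min=√(13225/7935489)=(115/2817) → κ = 112.6800
κ_2(A)·‖δb‖/‖b‖ = 0.1359


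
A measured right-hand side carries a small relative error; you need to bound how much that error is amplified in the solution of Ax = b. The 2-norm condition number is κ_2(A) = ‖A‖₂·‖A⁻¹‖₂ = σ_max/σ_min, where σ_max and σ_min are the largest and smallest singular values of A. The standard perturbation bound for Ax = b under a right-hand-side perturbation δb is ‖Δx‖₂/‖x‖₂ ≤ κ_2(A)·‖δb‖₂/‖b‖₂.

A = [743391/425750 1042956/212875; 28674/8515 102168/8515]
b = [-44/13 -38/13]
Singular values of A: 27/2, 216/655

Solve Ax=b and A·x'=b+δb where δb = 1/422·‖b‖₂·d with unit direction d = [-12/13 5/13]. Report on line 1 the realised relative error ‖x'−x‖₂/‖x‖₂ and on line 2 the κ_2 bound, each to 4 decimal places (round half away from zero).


0.0053
0.0970

σ_max = 27/2, σ_min = 216/655
κ = σ_max/σ_min = (27/2)/(216/655) = 40.9375
worst-case relative error ≤ 40.9375 × 1/422 = 0.0970
solve Ax = b  →  x = [-5.9052 1.4137]
‖b‖₂ = 4.4721 and ‖x‖₂ = 6.0720
re-solving with b+δb shifts x by Δx of norm 0.0321
realised ‖Δx‖/‖x‖ = 0.0053
tightness: 0.0053 against a bound of 0.0970 (unrounded ratio ≈ 0.0546)


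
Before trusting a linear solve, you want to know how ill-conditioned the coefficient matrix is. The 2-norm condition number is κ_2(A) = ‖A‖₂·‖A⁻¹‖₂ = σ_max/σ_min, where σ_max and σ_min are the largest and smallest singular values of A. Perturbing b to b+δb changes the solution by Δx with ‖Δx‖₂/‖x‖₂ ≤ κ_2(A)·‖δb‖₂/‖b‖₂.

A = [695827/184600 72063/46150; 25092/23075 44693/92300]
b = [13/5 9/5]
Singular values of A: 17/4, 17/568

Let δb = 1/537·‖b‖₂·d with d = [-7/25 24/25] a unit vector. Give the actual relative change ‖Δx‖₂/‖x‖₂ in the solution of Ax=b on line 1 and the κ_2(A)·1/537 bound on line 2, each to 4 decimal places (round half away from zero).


0.0059
0.2644

largest singular value 17/4, smallest 17/568
κ = σ_max/σ_min = (17/4)/(17/568) = 142.0000
perturbation bound = 142.0000·1/537 = 0.2644
solve Ax = b  →  x = [-12.1991 31.1131]
‖b‖₂ = 3.1623 and ‖x‖₂ = 33.4192
with δb = [-0.0016 0.0057], A·Δx = δb → ‖Δx‖ = 0.1968
realised ‖Δx‖/‖x‖ = 0.0059
realised/bound (from unrounded values) ≈ 0.0223


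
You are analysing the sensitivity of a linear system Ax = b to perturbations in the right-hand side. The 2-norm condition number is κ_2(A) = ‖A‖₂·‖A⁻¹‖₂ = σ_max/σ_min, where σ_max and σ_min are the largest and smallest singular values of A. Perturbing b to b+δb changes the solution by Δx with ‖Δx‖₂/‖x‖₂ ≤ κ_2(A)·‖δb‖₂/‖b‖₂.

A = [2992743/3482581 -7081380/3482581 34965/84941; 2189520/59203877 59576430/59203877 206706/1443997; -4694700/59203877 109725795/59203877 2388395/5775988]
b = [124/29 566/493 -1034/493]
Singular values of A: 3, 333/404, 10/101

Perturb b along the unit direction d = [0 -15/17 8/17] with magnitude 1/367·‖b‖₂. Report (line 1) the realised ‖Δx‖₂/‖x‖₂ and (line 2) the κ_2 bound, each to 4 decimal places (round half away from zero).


σ_max = 3, σ_min = 10/101
κ = σ_max/σ_min = 3/(10/101) = 30.3000
perturbation bound = 30.3000·1/367 = 0.0826
solve Ax = b  →  x = [16.1961 2.2775 -12.1740]
‖b‖ = 4.8990, ‖x‖ = 20.3889
Δx = A⁻¹·δb where δb = 1/367·4.8990·d; ‖Δx‖ = 0.1348
relative error = 0.0066
so the bound overstates the realised error by a factor of ≈ 12.4856 (computed from the unrounded values)

0.0066
0.0826


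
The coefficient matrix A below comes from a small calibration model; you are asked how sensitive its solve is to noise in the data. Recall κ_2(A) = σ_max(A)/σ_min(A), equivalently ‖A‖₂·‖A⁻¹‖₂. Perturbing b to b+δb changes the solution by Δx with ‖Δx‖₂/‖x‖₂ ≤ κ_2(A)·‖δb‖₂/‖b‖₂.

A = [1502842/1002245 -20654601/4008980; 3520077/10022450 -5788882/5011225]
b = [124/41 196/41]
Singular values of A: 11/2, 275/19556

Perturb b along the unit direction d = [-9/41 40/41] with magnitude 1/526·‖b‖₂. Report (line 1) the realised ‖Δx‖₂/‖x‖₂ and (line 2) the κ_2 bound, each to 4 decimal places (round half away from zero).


0.0027
0.7436

from the listed singular values, σ₁ = 11/2, σ_n = 275/19556
κ_2(A) = (11/2) / (275/19556) = 391.1200
worst-case relative error ≤ 391.1200 × 1/526 = 0.7436
solve Ax = b  →  x = [273.2765 78.9481]
‖b‖ = 5.6569, ‖x‖ = 284.4518
δb = ε·‖b‖·d = [-0.0024 0.0105]; solving A·Δx = δb gives ‖Δx‖ = 0.7648
relative error = 0.0027
tightness: 0.0027 against a bound of 0.7436 (unrounded ratio ≈ 0.0036)


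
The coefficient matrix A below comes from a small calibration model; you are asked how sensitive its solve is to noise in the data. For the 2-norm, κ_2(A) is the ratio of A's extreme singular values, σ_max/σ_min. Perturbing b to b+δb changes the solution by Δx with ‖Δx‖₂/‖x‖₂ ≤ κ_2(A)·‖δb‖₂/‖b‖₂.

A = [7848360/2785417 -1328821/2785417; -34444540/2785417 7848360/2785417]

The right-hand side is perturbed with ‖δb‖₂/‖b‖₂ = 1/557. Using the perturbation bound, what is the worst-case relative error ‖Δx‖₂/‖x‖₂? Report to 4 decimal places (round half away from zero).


AᵀA = [742428965200/4615435969 -167020949160/4615435969; -167020949160/4615435969 37693349161/4615435969]; tr = 464082281/2745649, det = 11424400/2745649
char-poly roots: 169 and 67600/2745649
so κ_2 = √(169 / (67600/2745649)) = 82.8500
κ_2(A)·‖δb‖/‖b‖ = 0.1487

0.1487


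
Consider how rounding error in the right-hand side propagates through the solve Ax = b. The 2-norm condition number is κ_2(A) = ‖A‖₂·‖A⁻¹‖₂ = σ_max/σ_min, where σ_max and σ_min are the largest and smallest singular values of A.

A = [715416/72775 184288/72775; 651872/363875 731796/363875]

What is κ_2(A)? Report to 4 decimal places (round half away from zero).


7.1000

M = AᵀA = [7864627264/78765625 2244557952/78765625; 2244557952/78765625 823662736/78765625]. tr(M)=13901264/126025, det(M)=29246464/126025
eigenvalues of AᵀA: λ = (tr ± √(tr²−4·det))/2 = 2704/25, 10816/5041
σ_max=√(2704/25)=(52/5), σ_min=√(10816/5041)=(104/71) → κ = 7.1000


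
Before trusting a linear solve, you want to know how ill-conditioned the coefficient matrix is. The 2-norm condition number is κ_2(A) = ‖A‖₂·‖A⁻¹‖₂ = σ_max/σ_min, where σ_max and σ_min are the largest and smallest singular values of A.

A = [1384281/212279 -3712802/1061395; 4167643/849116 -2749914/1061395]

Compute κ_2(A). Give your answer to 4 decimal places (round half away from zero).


312.1750

M = AᵀA = [48028990366825/720997981456 -3201890489415/90124747682; -3201890489415/90124747682 853877027944/45062373841]. tr(M)=213463746761/2494802704, det(M)=46854025/623700676
λ_max, λ_min = (213463746761/2494802704 ± √45564900916472125453521/6224040531885711616)/2 = 1369/16, 136900/155925169
κ = σ_max/σ_min = (37/4)/(370/12487) = 312.1750


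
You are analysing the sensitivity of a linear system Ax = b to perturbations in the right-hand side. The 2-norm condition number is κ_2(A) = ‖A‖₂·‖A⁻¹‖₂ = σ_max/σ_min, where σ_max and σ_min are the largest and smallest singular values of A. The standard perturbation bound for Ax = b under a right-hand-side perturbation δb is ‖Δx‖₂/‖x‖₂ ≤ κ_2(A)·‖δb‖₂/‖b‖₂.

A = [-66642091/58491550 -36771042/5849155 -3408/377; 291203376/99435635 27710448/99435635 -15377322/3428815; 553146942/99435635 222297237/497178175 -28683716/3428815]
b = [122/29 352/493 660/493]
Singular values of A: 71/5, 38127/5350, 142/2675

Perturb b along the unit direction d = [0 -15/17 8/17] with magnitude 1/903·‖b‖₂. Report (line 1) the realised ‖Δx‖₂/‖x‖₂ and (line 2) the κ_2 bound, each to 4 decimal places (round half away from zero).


largest singular value 71/5, smallest 142/2675
κ = σ_max/σ_min = (71/5)/(142/2675) = 267.5000
bound on ‖Δx‖/‖x‖: κ·ε = 267.5000·1/903 = 0.2962
solve Ax = b  →  x = [-0.1285 -0.2720 -0.2600]
2-norm of b is 4.4721; of x, 0.3976
with δb = [0.0000 -0.0044 0.0023], A·Δx = δb → ‖Δx‖ = 0.0933
realised ‖Δx‖/‖x‖ = 0.2346
tightness: 0.2346 against a bound of 0.2962 (unrounded ratio ≈ 0.7920)

0.2346
0.2962


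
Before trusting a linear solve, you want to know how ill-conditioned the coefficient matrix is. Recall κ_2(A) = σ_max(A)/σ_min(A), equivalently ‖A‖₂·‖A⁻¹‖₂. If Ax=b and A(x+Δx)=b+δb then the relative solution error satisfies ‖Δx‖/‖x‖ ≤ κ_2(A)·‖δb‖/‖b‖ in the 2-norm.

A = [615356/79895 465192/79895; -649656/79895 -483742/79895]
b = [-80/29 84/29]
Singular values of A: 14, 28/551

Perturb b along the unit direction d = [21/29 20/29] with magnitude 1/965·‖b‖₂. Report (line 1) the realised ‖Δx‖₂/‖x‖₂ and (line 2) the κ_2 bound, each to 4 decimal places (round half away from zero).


from the listed singular values, σ₁ = 14, σ_n = 28/551
κ_2(A) = 14 / (28/551) = 275.5000
perturbation bound = 275.5000·1/965 = 0.2855
solve Ax = b  →  x = [-0.2286 -0.1714]
2-norm of b is 4.0000; of x, 0.2857
with δb = [0.0030 0.0029], A·Δx = δb → ‖Δx‖ = 0.0816
relative error = 0.2855
tightness: 0.2855 against a bound of 0.2855; the bound is attained (ratio 1)

0.2855
0.2855


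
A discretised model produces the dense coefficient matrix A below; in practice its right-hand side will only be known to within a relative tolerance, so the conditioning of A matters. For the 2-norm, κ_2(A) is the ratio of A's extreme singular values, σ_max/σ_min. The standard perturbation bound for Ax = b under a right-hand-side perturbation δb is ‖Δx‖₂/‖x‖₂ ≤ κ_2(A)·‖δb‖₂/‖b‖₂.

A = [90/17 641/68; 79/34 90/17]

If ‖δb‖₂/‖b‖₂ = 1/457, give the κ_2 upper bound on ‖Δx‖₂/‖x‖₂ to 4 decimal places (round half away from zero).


0.0536

AᵀA = [2273/68 2115/34; 2115/34 31793/272]; tr = 2405/16, det = 2401/64
char-poly roots: 2401/16 and 1/4
so κ_2 = √((2401/16) / (1/4)) = 24.5000
perturbation bound = 24.5000·1/457 = 0.0536


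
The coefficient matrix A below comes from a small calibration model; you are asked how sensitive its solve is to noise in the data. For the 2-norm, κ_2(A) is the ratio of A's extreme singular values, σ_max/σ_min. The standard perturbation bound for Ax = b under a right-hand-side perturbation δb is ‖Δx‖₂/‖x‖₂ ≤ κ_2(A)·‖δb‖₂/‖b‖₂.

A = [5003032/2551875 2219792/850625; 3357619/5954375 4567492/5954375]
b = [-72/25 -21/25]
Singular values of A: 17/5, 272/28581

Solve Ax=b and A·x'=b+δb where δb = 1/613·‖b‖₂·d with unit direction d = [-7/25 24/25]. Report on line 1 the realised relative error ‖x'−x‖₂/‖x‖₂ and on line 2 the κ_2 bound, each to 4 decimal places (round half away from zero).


σ_max = 17/5, σ_min = 272/28581
condition number: (17/5) ÷ (272/28581) = 357.2625
bound on ‖Δx‖/‖x‖: κ·ε = 357.2625·1/613 = 0.5828
solve Ax = b  →  x = [-0.5294 -0.7059]
‖b‖₂ = 3.0000 and ‖x‖₂ = 0.8824
re-solving with b+δb shifts x by Δx of norm 0.5142
realised ‖Δx‖/‖x‖ = 0.5828
realised/bound = 1 exactly: the bound is attained for this b and d

0.5828
0.5828


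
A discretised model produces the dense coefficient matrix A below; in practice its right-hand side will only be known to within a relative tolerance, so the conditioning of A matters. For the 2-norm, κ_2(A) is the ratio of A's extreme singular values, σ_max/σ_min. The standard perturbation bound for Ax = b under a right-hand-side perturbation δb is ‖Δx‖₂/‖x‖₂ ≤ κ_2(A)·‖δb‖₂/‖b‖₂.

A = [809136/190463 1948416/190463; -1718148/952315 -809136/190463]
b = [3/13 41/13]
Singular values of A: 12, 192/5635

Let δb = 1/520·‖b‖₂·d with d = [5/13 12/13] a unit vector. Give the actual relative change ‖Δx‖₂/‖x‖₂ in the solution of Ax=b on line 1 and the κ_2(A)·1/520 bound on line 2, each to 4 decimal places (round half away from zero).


from the listed singular values, σ₁ = 12, σ_n = 192/5635
condition number: 12 ÷ (192/5635) = 352.1875
worst-case relative error ≤ 352.1875 × 1/520 = 0.6773
solve Ax = b  →  x = [-81.3061 33.7873]
‖b‖₂ = 3.1623 and ‖x‖₂ = 88.0469
with δb = [0.0023 0.0056], A·Δx = δb → ‖Δx‖ = 0.1785
relative error = 0.0020
so the bound overstates the realised error by a factor of ≈ 334.1145 (computed from the unrounded values)

0.0020
0.6773


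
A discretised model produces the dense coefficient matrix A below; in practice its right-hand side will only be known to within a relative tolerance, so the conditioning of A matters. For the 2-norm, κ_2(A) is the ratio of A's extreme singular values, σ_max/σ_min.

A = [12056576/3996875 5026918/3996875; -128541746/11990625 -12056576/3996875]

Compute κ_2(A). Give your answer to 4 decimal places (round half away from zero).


M = AᵀA = [28529967501316/230040140625 2770552938496/76680046875; 2770552938496/76680046875 273009487076/25560015625]. tr(M)=49579284616/368064225, det(M)=282912400/14722569
solving λ² − 49579284616/368064225·λ + 282912400/14722569 = 0 gives λ = 3364/25, 2102500/14722569
so κ_2 = √((3364/25) / (2102500/14722569)) = 30.6960

30.6960


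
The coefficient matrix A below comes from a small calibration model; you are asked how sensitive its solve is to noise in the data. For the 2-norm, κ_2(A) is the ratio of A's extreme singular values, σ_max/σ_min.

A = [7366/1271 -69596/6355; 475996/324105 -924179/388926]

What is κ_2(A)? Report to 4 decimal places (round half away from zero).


69.7500

M = AᵀA = [2233608436/62489025 -502095770/7498683; -502095770/7498683 282503451121/2249604900]. tr(M)=1255755553/7784100, det(M)=260144641/48650625
λ_max, λ_min = (1255755553/7784100 ± √2521001622518929/96947540496)/2 = 16129/100, 64516/1946025
so κ_2 = √((16129/100) / (64516/1946025)) = 69.7500
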